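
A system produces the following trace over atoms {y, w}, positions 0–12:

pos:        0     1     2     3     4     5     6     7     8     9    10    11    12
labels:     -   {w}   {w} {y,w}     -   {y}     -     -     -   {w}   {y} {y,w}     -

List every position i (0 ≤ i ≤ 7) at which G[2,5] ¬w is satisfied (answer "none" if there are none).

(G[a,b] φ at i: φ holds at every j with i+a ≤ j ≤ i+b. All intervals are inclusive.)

2, 3

Evaluate at each i in [0,7]:
  i=0: ✗ (fails at j=2)
  i=1: ✗ (fails at j=3)
  i=2: ✓ (all of [4,7])
  i=3: ✓ (all of [5,8])
  i=4: ✗ (fails at j=9)
  i=5: ✗ (fails at j=9)
  i=6: ✗ (fails at j=9)
  i=7: ✗ (fails at j=9)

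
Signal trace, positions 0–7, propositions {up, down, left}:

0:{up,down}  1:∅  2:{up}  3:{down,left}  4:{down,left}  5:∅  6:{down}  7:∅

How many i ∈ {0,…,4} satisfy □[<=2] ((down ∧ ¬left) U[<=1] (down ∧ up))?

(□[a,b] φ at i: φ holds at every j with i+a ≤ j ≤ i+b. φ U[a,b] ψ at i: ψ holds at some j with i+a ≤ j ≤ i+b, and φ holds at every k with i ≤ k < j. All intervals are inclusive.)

Evaluate at each i in [0,4]:
  i=0: ✗ (fails at j=1)
  i=1: ✗ (fails at j=1)
  i=2: ✗ (fails at j=2)
  i=3: ✗ (fails at j=3)
  i=4: ✗ (fails at j=4)
Positions where it holds: {} → 0.

0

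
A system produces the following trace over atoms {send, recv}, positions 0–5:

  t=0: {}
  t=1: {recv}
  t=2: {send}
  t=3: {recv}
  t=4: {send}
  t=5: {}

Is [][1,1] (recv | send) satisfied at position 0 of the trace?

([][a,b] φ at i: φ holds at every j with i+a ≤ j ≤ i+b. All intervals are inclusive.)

Yes

Check (recv | send) at every j in [1,1]:
  j=1: true
All positions satisfy it → formula holds.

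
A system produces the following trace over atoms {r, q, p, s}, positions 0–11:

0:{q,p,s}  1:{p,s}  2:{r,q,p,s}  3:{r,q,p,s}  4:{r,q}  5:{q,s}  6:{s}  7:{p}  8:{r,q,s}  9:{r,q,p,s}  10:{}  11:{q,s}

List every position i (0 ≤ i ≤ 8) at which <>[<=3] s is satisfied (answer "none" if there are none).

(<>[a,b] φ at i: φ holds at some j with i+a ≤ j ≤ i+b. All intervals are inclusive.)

Evaluate at each i in [0,8]:
  i=0: ✓ (witness j=0)
  i=1: ✓ (witness j=1)
  i=2: ✓ (witness j=2)
  i=3: ✓ (witness j=3)
  i=4: ✓ (witness j=5)
  i=5: ✓ (witness j=5)
  i=6: ✓ (witness j=6)
  i=7: ✓ (witness j=8)
  i=8: ✓ (witness j=8)

0, 1, 2, 3, 4, 5, 6, 7, 8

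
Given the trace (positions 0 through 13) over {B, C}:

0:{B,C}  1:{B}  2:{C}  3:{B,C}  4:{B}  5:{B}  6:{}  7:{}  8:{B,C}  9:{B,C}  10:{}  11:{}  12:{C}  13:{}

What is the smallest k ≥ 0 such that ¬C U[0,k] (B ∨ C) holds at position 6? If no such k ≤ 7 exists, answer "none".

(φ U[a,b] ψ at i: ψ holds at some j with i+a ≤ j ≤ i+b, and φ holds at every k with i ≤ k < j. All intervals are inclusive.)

Need earliest j ≥ 6 with (B ∨ C), and ¬C at every k in [6,j-1].
  j=6: rhs fails.
  j=7: rhs fails.
  j=8: rhs holds; lhs holds on [6,7]. k = 2.

2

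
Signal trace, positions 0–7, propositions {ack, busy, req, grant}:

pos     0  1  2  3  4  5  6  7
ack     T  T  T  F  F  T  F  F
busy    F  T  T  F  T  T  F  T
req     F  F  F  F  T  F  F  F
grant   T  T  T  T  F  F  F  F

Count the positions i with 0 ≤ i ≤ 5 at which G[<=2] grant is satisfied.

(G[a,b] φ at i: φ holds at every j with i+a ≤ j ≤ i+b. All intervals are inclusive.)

2

Evaluate at each i in [0,5]:
  i=0: ✓ (all of [0,2])
  i=1: ✓ (all of [1,3])
  i=2: ✗ (fails at j=4)
  i=3: ✗ (fails at j=4)
  i=4: ✗ (fails at j=4)
  i=5: ✗ (fails at j=5)
Positions where it holds: {0, 1} → 2.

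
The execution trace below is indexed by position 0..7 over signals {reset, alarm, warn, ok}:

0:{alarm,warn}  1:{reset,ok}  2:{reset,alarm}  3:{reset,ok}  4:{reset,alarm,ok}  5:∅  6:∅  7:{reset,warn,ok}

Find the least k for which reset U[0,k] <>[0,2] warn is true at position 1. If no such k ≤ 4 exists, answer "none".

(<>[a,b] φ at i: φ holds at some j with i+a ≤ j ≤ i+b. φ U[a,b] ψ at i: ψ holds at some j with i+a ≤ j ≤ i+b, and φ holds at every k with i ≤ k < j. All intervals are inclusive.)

Need earliest j ≥ 1 with <>[0,2] warn, and reset at every k in [1,j-1].
  j=1: rhs fails.
  j=2: rhs fails.
  j=3: rhs fails.
  j=4: rhs fails.
  j=5: rhs holds; lhs holds on [1,4]. k = 4.

4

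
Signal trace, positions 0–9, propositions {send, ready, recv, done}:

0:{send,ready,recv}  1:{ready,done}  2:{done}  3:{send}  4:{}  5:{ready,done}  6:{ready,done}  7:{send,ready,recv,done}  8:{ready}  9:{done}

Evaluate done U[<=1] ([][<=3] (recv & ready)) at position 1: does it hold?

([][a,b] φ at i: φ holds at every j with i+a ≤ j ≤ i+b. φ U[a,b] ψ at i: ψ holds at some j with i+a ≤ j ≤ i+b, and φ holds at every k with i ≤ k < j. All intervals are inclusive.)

Does not hold

Need some j in [1,2] with [][<=3] (recv & ready), and done at every k in [1,j-1].
  j=1: [][<=3] (recv & ready) — fails at 1.
  j=2: [][<=3] (recv & ready) — fails at 2.
No j in the window works → until fails.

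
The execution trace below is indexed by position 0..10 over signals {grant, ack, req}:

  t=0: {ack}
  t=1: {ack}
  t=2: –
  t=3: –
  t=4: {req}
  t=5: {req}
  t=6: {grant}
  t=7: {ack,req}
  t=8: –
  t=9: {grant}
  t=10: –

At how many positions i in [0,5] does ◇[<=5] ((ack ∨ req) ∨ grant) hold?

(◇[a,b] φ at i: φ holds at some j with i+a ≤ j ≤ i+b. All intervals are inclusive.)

6

Evaluate at each i in [0,5]:
  i=0: ✓ (witness j=0)
  i=1: ✓ (witness j=1)
  i=2: ✓ (witness j=4)
  i=3: ✓ (witness j=4)
  i=4: ✓ (witness j=4)
  i=5: ✓ (witness j=5)
Positions where it holds: {0, 1, 2, 3, 4, 5} → 6.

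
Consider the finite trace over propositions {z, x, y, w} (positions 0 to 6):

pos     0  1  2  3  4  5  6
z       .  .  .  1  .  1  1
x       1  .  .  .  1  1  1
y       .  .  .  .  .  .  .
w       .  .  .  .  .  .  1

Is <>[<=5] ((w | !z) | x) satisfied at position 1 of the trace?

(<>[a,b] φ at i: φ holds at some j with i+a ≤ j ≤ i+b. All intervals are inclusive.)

Check ((w | !z) | x) at each j in [1,6]:
  j=1: true
  j=2: true
  j=3: false
  j=4: true
  j=5: true
  j=6: true
Found at j=1 → formula holds.

Yes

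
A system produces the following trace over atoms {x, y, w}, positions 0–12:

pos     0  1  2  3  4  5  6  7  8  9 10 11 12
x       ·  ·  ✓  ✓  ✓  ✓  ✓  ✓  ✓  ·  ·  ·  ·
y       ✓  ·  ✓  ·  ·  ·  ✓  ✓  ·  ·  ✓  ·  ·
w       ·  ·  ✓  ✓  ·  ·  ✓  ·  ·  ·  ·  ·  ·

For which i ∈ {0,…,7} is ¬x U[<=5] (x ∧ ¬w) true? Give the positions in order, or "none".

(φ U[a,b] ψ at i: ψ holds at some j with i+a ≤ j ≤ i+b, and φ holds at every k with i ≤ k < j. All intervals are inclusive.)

4, 5, 7

Evaluate at each i in [0,7]:
  i=0: ✗ (lhs fails at k=2 before rhs at j=4)
  i=1: ✗ (lhs fails at k=2 before rhs at j=4)
  i=2: ✗ (lhs fails at k=2 before rhs at j=4)
  i=3: ✗ (lhs fails at k=3 before rhs at j=4)
  i=4: ✓ (rhs at j=4)
  i=5: ✓ (rhs at j=5)
  i=6: ✗ (lhs fails at k=6 before rhs at j=7)
  i=7: ✓ (rhs at j=7)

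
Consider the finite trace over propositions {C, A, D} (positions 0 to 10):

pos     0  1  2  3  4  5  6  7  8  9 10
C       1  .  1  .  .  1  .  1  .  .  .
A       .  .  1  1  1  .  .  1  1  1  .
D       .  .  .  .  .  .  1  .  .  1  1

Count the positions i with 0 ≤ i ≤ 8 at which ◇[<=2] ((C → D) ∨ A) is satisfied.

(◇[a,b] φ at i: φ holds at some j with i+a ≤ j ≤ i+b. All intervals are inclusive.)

9

Evaluate at each i in [0,8]:
  i=0: ✓ (witness j=1)
  i=1: ✓ (witness j=1)
  i=2: ✓ (witness j=2)
  i=3: ✓ (witness j=3)
  i=4: ✓ (witness j=4)
  i=5: ✓ (witness j=6)
  i=6: ✓ (witness j=6)
  i=7: ✓ (witness j=7)
  i=8: ✓ (witness j=8)
Positions where it holds: {0, 1, 2, 3, 4, 5, 6, 7, 8} → 9.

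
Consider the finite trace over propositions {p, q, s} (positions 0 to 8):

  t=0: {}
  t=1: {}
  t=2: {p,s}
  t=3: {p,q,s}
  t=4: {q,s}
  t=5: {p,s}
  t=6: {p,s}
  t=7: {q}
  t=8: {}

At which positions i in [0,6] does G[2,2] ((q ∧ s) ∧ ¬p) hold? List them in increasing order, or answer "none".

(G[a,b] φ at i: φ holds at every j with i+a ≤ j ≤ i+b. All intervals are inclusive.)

2

Evaluate at each i in [0,6]:
  i=0: ✗ (fails at j=2)
  i=1: ✗ (fails at j=3)
  i=2: ✓ (all of [4,4])
  i=3: ✗ (fails at j=5)
  i=4: ✗ (fails at j=6)
  i=5: ✗ (fails at j=7)
  i=6: ✗ (fails at j=8)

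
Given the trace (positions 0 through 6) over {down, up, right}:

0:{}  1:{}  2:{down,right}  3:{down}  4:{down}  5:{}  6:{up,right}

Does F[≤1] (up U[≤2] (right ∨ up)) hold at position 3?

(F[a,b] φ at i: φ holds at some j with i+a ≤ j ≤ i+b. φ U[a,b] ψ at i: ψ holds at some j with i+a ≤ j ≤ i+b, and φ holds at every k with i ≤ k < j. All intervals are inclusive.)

Check (up U[≤2] (right ∨ up)) at each j in [3,4]:
  j=3: fails
  j=4: fails
No position in the window satisfies it → formula fails.

Does not hold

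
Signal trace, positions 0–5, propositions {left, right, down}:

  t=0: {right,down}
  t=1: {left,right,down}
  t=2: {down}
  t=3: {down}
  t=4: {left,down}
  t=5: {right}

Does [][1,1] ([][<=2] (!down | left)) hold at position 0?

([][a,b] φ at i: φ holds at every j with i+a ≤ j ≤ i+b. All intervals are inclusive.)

No

Check [][<=2] (!down | left) at every j in [1,1]:
  j=1: fails at 2
Fails at j=1 → formula fails.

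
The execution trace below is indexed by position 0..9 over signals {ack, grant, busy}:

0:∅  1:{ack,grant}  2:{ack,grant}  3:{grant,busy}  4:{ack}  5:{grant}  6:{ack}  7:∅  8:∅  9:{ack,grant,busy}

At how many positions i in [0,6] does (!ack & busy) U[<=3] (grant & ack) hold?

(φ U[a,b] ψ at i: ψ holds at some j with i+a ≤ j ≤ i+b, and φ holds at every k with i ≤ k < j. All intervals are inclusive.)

2

Evaluate at each i in [0,6]:
  i=0: ✗ (lhs fails at k=0 before rhs at j=1)
  i=1: ✓ (rhs at j=1)
  i=2: ✓ (rhs at j=2)
  i=3: ✗ (no rhs in [3,6])
  i=4: ✗ (no rhs in [4,7])
  i=5: ✗ (no rhs in [5,8])
  i=6: ✗ (lhs fails at k=6 before rhs at j=9)
Positions where it holds: {1, 2} → 2.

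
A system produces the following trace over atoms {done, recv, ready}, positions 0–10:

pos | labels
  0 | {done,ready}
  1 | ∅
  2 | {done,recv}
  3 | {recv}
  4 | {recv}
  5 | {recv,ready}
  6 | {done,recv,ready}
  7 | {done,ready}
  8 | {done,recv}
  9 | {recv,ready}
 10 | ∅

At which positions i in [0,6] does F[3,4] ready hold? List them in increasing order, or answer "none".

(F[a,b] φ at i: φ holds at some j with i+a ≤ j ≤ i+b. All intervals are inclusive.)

1, 2, 3, 4, 5, 6

Evaluate at each i in [0,6]:
  i=0: ✗ (none in [3,4])
  i=1: ✓ (witness j=5)
  i=2: ✓ (witness j=5)
  i=3: ✓ (witness j=6)
  i=4: ✓ (witness j=7)
  i=5: ✓ (witness j=9)
  i=6: ✓ (witness j=9)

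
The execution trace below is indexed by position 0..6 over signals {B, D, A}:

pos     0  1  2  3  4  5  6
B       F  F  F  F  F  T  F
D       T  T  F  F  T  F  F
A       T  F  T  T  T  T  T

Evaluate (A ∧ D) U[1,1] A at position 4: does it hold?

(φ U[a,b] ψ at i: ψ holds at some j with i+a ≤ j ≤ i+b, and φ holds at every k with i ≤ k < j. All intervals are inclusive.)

True

Need some j in [5,5] with A, and (A ∧ D) at every k in [4,j-1].
  j=5: A holds; (A ∧ D) holds at every k in [4,4] → satisfied.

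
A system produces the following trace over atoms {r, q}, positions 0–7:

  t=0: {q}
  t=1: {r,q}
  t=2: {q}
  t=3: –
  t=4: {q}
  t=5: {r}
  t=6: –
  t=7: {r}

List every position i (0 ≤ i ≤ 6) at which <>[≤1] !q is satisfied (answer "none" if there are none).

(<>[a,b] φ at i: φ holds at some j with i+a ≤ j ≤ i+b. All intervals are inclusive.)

2, 3, 4, 5, 6

Evaluate at each i in [0,6]:
  i=0: ✗ (none in [0,1])
  i=1: ✗ (none in [1,2])
  i=2: ✓ (witness j=3)
  i=3: ✓ (witness j=3)
  i=4: ✓ (witness j=5)
  i=5: ✓ (witness j=5)
  i=6: ✓ (witness j=6)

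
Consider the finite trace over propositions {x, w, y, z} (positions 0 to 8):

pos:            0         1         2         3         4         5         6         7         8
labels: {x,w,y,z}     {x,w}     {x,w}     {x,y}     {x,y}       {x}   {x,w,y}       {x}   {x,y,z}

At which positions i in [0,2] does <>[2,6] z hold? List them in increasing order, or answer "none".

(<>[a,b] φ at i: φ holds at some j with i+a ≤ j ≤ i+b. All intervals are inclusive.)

2

Evaluate at each i in [0,2]:
  i=0: ✗ (none in [2,6])
  i=1: ✗ (none in [3,7])
  i=2: ✓ (witness j=8)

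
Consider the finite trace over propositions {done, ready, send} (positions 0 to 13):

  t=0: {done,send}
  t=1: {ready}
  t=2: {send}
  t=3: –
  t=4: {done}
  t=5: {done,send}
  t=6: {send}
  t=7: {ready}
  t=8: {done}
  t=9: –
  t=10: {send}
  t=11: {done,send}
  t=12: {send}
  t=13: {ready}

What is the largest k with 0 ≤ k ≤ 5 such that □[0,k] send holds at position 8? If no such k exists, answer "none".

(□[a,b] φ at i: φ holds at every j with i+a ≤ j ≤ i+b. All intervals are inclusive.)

none

send must hold from j=8 onward; find where it first fails.
  j=8: fails → no k works.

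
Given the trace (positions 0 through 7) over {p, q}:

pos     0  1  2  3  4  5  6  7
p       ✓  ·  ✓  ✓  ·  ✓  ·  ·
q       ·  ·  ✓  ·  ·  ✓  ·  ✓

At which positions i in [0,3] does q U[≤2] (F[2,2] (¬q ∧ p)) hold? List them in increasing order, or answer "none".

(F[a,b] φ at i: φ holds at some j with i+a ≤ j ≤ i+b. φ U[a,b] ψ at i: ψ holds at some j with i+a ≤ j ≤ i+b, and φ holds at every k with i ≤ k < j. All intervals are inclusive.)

1

Evaluate at each i in [0,3]:
  i=0: ✗ (lhs fails at k=0 before rhs at j=1)
  i=1: ✓ (rhs at j=1)
  i=2: ✗ (no rhs in [2,4])
  i=3: ✗ (no rhs in [3,5])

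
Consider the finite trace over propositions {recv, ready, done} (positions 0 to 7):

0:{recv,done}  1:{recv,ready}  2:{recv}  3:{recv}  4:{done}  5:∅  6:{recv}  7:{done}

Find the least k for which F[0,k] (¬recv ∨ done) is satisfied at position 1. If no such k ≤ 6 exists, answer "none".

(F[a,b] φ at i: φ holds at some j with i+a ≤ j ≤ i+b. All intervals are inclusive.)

Scan j = 1,2,… for (¬recv ∨ done):
  j=1: fails
  j=2: fails
  j=3: fails
  j=4: holds
First hit at j=4, so smallest k = 4-1 = 3.

3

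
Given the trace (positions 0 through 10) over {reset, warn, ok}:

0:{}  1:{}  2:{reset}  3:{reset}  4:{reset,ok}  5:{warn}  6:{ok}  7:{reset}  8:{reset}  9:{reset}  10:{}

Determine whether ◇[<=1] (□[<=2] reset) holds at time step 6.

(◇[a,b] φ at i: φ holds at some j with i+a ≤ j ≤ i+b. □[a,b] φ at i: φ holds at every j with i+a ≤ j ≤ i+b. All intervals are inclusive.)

True

Check □[<=2] reset at each j in [6,7]:
  j=6: fails at 6
  j=7: holds on [7,9]
Found at j=7 → formula holds.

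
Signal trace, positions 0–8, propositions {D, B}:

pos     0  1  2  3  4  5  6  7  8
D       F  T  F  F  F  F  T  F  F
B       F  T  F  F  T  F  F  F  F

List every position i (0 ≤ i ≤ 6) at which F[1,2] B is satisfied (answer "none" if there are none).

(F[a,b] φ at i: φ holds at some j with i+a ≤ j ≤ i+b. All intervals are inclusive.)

0, 2, 3

Evaluate at each i in [0,6]:
  i=0: ✓ (witness j=1)
  i=1: ✗ (none in [2,3])
  i=2: ✓ (witness j=4)
  i=3: ✓ (witness j=4)
  i=4: ✗ (none in [5,6])
  i=5: ✗ (none in [6,7])
  i=6: ✗ (none in [7,8])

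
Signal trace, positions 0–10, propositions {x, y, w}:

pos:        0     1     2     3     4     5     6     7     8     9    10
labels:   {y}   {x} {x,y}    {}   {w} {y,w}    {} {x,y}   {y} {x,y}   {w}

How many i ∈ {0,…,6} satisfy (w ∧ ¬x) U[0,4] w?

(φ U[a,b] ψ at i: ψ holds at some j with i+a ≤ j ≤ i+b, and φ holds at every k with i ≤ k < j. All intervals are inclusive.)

Evaluate at each i in [0,6]:
  i=0: ✗ (lhs fails at k=0 before rhs at j=4)
  i=1: ✗ (lhs fails at k=1 before rhs at j=4)
  i=2: ✗ (lhs fails at k=2 before rhs at j=4)
  i=3: ✗ (lhs fails at k=3 before rhs at j=4)
  i=4: ✓ (rhs at j=4)
  i=5: ✓ (rhs at j=5)
  i=6: ✗ (lhs fails at k=6 before rhs at j=10)
Positions where it holds: {4, 5} → 2.

2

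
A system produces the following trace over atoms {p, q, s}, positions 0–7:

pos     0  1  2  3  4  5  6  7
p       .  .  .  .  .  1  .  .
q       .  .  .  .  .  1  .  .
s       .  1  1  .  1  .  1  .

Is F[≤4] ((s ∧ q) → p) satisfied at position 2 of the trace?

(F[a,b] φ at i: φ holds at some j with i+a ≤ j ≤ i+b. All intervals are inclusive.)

Holds

Check ((s ∧ q) → p) at each j in [2,6]:
  j=2: true
  j=3: true
  j=4: true
  j=5: true
  j=6: true
Found at j=2 → formula holds.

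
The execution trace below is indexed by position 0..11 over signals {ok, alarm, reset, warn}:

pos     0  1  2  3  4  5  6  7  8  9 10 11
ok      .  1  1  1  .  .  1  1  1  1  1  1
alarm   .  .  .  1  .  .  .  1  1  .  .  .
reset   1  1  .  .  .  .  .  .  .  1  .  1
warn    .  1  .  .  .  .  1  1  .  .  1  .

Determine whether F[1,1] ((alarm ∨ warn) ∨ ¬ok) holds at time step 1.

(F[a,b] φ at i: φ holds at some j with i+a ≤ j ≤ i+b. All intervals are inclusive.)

Check ((alarm ∨ warn) ∨ ¬ok) at each j in [2,2]:
  j=2: false
No position in the window satisfies it → formula fails.

Does not hold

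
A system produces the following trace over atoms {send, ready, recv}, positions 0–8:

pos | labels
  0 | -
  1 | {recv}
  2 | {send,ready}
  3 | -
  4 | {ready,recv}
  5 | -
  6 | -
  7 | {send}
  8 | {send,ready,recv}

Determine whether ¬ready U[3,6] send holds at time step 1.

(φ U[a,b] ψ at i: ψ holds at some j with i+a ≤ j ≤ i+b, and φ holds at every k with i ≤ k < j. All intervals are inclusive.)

No

Need some j in [4,7] with send, and ¬ready at every k in [1,j-1].
  j=4: send false.
  j=5: send false.
  j=6: send false.
  j=7: send holds, but ¬ready fails at k=2 → not this j.
No j in the window works → until fails.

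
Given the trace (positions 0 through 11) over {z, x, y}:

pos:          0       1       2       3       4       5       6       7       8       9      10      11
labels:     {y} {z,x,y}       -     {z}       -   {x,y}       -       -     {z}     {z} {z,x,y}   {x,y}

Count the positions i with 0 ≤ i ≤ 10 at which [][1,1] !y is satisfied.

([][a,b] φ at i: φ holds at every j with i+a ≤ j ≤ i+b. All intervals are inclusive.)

Evaluate at each i in [0,10]:
  i=0: ✗ (fails at j=1)
  i=1: ✓ (all of [2,2])
  i=2: ✓ (all of [3,3])
  i=3: ✓ (all of [4,4])
  i=4: ✗ (fails at j=5)
  i=5: ✓ (all of [6,6])
  i=6: ✓ (all of [7,7])
  i=7: ✓ (all of [8,8])
  i=8: ✓ (all of [9,9])
  i=9: ✗ (fails at j=10)
  i=10: ✗ (fails at j=11)
Positions where it holds: {1, 2, 3, 5, 6, 7, 8} → 7.

7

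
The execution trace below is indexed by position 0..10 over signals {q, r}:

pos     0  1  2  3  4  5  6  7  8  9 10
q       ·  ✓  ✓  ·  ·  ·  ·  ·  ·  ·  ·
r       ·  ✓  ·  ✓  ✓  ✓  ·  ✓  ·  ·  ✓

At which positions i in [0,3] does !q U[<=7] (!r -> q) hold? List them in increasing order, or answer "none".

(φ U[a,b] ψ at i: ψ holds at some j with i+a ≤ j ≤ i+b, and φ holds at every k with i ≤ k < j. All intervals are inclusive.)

Evaluate at each i in [0,3]:
  i=0: ✓ (rhs at j=1; lhs holds on [0,0])
  i=1: ✓ (rhs at j=1)
  i=2: ✓ (rhs at j=2)
  i=3: ✓ (rhs at j=3)

0, 1, 2, 3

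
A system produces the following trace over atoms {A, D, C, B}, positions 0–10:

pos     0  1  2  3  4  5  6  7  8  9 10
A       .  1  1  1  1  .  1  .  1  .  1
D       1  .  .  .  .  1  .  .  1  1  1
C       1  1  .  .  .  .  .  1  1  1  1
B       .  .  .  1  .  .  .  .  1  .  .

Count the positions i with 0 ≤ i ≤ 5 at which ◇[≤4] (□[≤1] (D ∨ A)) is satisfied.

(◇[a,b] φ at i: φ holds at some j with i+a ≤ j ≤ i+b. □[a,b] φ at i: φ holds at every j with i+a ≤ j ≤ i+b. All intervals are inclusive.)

Evaluate at each i in [0,5]:
  i=0: ✓ (witness j=0)
  i=1: ✓ (witness j=1)
  i=2: ✓ (witness j=2)
  i=3: ✓ (witness j=3)
  i=4: ✓ (witness j=4)
  i=5: ✓ (witness j=5)
Positions where it holds: {0, 1, 2, 3, 4, 5} → 6.

6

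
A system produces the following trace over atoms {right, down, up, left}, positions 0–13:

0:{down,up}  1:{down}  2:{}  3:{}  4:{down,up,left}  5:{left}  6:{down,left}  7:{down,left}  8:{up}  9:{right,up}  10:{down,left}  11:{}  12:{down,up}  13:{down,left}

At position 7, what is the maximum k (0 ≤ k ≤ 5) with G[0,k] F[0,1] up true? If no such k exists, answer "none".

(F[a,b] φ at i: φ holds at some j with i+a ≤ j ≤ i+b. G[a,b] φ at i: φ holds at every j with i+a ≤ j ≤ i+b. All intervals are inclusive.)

2

F[0,1] up must hold from j=7 onward; find where it first fails.
  j=7: holds
  j=8: holds
  j=9: holds
  j=10: fails
Holds on [7,9], so largest k = 2.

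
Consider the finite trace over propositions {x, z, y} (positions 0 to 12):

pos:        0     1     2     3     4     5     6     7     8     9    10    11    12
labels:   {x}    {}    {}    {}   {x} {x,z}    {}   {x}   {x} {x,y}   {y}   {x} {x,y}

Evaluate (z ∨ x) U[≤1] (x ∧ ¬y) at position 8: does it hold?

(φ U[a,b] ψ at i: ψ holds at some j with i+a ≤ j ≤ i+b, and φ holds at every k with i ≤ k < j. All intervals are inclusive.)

Yes

Need some j in [8,9] with (x ∧ ¬y), and (z ∨ x) at every k in [8,j-1].
  j=8: (x ∧ ¬y) holds; no prefix to check → satisfied.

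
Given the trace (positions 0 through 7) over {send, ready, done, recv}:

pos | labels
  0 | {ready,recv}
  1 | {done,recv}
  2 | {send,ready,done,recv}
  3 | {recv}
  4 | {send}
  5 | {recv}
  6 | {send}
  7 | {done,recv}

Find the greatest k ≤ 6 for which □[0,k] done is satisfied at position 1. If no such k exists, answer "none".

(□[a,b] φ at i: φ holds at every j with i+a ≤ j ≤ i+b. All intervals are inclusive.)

1

done must hold from j=1 onward; find where it first fails.
  j=1: holds
  j=2: holds
  j=3: fails
Holds on [1,2], so largest k = 1.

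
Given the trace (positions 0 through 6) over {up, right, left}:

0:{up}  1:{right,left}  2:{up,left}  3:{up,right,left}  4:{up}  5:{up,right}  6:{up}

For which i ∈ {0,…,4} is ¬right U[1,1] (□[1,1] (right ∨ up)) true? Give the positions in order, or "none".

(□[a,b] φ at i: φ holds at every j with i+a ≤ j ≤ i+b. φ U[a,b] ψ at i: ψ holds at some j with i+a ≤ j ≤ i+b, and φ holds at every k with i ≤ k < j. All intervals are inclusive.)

0, 2, 4

Evaluate at each i in [0,4]:
  i=0: ✓ (rhs at j=1; lhs holds on [0,0])
  i=1: ✗ (lhs fails at k=1 before rhs at j=2)
  i=2: ✓ (rhs at j=3; lhs holds on [2,2])
  i=3: ✗ (lhs fails at k=3 before rhs at j=4)
  i=4: ✓ (rhs at j=5; lhs holds on [4,4])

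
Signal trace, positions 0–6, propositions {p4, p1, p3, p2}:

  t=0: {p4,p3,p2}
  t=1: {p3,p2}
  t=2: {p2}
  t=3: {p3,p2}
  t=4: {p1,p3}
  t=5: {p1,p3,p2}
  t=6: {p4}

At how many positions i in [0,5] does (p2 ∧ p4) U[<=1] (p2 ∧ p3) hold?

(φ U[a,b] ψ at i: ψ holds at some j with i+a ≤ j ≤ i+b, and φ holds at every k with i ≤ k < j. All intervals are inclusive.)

4

Evaluate at each i in [0,5]:
  i=0: ✓ (rhs at j=0)
  i=1: ✓ (rhs at j=1)
  i=2: ✗ (lhs fails at k=2 before rhs at j=3)
  i=3: ✓ (rhs at j=3)
  i=4: ✗ (lhs fails at k=4 before rhs at j=5)
  i=5: ✓ (rhs at j=5)
Positions where it holds: {0, 1, 3, 5} → 4.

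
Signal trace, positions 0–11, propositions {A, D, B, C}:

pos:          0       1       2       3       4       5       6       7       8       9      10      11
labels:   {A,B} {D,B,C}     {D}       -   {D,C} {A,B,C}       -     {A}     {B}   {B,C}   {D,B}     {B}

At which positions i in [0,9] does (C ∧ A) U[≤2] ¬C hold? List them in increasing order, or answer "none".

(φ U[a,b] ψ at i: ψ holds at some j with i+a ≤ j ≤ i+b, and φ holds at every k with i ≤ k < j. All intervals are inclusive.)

Evaluate at each i in [0,9]:
  i=0: ✓ (rhs at j=0)
  i=1: ✗ (lhs fails at k=1 before rhs at j=2)
  i=2: ✓ (rhs at j=2)
  i=3: ✓ (rhs at j=3)
  i=4: ✗ (lhs fails at k=4 before rhs at j=6)
  i=5: ✓ (rhs at j=6; lhs holds on [5,5])
  i=6: ✓ (rhs at j=6)
  i=7: ✓ (rhs at j=7)
  i=8: ✓ (rhs at j=8)
  i=9: ✗ (lhs fails at k=9 before rhs at j=10)

0, 2, 3, 5, 6, 7, 8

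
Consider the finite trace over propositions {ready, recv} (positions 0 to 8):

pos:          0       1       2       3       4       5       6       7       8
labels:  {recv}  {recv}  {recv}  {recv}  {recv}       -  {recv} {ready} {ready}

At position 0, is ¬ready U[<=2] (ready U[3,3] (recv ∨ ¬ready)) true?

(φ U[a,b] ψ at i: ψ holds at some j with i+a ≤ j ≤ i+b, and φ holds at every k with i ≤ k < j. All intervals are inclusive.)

False

Need some j in [0,2] with (ready U[3,3] (recv ∨ ¬ready)), and ¬ready at every k in [0,j-1].
  j=0: (ready U[3,3] (recv ∨ ¬ready)) — fails.
  j=1: (ready U[3,3] (recv ∨ ¬ready)) — fails.
  j=2: (ready U[3,3] (recv ∨ ¬ready)) — fails.
No j in the window works → until fails.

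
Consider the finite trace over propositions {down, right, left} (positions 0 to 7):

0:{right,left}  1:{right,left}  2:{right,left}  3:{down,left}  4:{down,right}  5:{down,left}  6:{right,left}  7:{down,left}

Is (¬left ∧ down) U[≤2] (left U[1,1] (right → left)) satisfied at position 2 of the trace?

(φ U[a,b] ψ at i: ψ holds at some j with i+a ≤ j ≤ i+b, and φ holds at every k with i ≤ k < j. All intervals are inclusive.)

Need some j in [2,4] with (left U[1,1] (right → left)), and (¬left ∧ down) at every k in [2,j-1].
  j=2: (left U[1,1] (right → left)) holds; no prefix to check → satisfied.

True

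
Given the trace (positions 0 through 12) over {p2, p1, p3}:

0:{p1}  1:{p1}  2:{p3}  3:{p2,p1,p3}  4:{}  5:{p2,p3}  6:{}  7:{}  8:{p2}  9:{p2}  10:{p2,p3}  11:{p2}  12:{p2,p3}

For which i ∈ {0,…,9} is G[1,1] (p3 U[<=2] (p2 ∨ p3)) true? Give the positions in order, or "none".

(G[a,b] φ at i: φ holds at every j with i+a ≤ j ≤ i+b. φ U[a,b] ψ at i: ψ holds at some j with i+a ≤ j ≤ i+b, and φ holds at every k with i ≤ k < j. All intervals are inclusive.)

1, 2, 4, 7, 8, 9

Evaluate at each i in [0,9]:
  i=0: ✗ (fails at j=1)
  i=1: ✓ (all of [2,2])
  i=2: ✓ (all of [3,3])
  i=3: ✗ (fails at j=4)
  i=4: ✓ (all of [5,5])
  i=5: ✗ (fails at j=6)
  i=6: ✗ (fails at j=7)
  i=7: ✓ (all of [8,8])
  i=8: ✓ (all of [9,9])
  i=9: ✓ (all of [10,10])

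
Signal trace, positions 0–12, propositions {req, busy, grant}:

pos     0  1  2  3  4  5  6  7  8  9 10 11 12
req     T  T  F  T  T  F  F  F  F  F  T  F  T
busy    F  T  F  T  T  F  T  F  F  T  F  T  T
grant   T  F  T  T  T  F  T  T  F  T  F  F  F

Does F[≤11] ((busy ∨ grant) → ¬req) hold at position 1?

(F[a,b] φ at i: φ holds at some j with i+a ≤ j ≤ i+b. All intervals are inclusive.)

Check ((busy ∨ grant) → ¬req) at each j in [1,12]:
  j=1: false
  j=2: true
  j=3: false
  j=4: false
  j=5: true
  j=6: true
  j=7: true
  j=8: true
  j=9: true
  j=10: true
  j=11: true
  j=12: false
Found at j=2 → formula holds.

Yes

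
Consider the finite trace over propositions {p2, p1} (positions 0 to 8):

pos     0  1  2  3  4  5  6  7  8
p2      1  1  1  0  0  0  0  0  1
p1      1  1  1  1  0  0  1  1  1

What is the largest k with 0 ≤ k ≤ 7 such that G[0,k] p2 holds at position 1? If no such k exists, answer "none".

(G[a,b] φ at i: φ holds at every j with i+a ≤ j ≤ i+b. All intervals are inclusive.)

1

p2 must hold from j=1 onward; find where it first fails.
  j=1: holds
  j=2: holds
  j=3: fails
Holds on [1,2], so largest k = 1.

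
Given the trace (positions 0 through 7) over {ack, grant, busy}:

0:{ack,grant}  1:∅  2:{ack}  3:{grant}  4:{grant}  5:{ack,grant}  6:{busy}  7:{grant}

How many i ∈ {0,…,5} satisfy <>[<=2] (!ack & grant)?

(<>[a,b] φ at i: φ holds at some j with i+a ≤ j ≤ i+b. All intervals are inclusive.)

Evaluate at each i in [0,5]:
  i=0: ✗ (none in [0,2])
  i=1: ✓ (witness j=3)
  i=2: ✓ (witness j=3)
  i=3: ✓ (witness j=3)
  i=4: ✓ (witness j=4)
  i=5: ✓ (witness j=7)
Positions where it holds: {1, 2, 3, 4, 5} → 5.

5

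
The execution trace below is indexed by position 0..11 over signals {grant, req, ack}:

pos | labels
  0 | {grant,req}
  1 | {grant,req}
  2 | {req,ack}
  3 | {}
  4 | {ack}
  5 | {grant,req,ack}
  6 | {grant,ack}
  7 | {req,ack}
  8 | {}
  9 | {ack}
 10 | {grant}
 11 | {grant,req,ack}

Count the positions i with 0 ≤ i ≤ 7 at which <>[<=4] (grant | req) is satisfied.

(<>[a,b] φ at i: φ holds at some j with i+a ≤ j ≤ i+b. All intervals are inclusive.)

8

Evaluate at each i in [0,7]:
  i=0: ✓ (witness j=0)
  i=1: ✓ (witness j=1)
  i=2: ✓ (witness j=2)
  i=3: ✓ (witness j=5)
  i=4: ✓ (witness j=5)
  i=5: ✓ (witness j=5)
  i=6: ✓ (witness j=6)
  i=7: ✓ (witness j=7)
Positions where it holds: {0, 1, 2, 3, 4, 5, 6, 7} → 8.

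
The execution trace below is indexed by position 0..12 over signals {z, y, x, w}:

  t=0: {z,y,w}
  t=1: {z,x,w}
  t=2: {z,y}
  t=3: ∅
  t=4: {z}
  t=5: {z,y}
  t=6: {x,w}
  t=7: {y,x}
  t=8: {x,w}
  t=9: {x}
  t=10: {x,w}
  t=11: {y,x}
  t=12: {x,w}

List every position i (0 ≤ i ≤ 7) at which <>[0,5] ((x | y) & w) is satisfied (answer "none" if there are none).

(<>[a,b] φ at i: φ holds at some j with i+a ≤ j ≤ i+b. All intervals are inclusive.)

Evaluate at each i in [0,7]:
  i=0: ✓ (witness j=0)
  i=1: ✓ (witness j=1)
  i=2: ✓ (witness j=6)
  i=3: ✓ (witness j=6)
  i=4: ✓ (witness j=6)
  i=5: ✓ (witness j=6)
  i=6: ✓ (witness j=6)
  i=7: ✓ (witness j=8)

0, 1, 2, 3, 4, 5, 6, 7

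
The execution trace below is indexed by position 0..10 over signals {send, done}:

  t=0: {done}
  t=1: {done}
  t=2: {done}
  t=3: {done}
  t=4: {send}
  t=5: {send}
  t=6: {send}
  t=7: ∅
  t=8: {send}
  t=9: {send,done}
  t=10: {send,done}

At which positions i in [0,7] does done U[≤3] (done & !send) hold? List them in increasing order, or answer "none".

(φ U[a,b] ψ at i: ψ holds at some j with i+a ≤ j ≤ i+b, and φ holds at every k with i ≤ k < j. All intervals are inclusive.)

0, 1, 2, 3

Evaluate at each i in [0,7]:
  i=0: ✓ (rhs at j=0)
  i=1: ✓ (rhs at j=1)
  i=2: ✓ (rhs at j=2)
  i=3: ✓ (rhs at j=3)
  i=4: ✗ (no rhs in [4,7])
  i=5: ✗ (no rhs in [5,8])
  i=6: ✗ (no rhs in [6,9])
  i=7: ✗ (no rhs in [7,10])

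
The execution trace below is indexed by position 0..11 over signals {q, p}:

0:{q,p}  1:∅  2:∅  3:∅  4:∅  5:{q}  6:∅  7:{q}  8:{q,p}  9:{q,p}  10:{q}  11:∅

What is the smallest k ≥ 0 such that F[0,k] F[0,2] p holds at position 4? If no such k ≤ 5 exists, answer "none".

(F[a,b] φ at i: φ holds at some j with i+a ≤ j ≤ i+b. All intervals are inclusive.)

Scan j = 4,5,… for F[0,2] p:
  j=4: fails
  j=5: fails
  j=6: holds
First hit at j=6, so smallest k = 6-4 = 2.

2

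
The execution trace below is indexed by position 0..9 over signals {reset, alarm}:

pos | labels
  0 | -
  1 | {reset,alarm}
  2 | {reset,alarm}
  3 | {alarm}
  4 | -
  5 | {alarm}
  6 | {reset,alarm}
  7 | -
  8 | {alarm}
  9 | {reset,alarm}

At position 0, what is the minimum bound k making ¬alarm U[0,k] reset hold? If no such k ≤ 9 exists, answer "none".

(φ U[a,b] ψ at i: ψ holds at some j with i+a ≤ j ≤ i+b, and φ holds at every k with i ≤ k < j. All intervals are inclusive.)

1

Need earliest j ≥ 0 with reset, and ¬alarm at every k in [0,j-1].
  j=0: rhs fails.
  j=1: rhs holds; lhs holds on [0,0]. k = 1.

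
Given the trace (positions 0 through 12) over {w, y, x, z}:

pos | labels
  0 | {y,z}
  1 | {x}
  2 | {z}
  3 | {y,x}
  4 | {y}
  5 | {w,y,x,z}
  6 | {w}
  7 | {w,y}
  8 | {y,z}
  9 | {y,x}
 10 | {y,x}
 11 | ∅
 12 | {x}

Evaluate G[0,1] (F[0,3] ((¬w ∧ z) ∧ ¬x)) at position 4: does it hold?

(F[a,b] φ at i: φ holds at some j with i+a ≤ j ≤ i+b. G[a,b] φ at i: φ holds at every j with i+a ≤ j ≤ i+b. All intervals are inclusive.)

Check F[0,3] ((¬w ∧ z) ∧ ¬x) at every j in [4,5]:
  j=4: fails (none in [4,7])
  j=5: holds (witness at 8)
Fails at j=4 → formula fails.

False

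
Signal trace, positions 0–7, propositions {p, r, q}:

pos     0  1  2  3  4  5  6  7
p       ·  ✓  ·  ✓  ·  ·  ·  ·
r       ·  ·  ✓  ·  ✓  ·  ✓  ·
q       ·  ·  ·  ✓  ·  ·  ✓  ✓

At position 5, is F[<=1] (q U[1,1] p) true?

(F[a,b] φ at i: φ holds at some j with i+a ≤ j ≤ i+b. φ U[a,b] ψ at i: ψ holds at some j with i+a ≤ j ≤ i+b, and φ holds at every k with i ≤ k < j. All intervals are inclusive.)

False

Check (q U[1,1] p) at each j in [5,6]:
  j=5: fails
  j=6: fails
No position in the window satisfies it → formula fails.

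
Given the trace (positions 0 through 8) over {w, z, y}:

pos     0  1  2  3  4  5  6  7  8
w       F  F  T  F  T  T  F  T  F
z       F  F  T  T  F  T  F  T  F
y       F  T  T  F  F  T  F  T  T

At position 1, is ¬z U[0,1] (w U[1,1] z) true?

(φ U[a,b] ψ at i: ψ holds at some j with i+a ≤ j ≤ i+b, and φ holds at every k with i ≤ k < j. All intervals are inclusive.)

Holds

Need some j in [1,2] with (w U[1,1] z), and ¬z at every k in [1,j-1].
  j=1: (w U[1,1] z) — fails.
  j=2: (w U[1,1] z) holds; ¬z holds at every k in [1,1] → satisfied.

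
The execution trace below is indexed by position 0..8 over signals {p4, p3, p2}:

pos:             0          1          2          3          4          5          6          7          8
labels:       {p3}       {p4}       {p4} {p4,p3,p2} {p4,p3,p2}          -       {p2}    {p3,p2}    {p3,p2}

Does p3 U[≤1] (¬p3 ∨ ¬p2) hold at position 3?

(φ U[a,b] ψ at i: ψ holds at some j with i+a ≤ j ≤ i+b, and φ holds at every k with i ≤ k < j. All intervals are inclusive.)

Need some j in [3,4] with (¬p3 ∨ ¬p2), and p3 at every k in [3,j-1].
  j=3: (¬p3 ∨ ¬p2) false.
  j=4: (¬p3 ∨ ¬p2) false.
No j in the window works → until fails.

False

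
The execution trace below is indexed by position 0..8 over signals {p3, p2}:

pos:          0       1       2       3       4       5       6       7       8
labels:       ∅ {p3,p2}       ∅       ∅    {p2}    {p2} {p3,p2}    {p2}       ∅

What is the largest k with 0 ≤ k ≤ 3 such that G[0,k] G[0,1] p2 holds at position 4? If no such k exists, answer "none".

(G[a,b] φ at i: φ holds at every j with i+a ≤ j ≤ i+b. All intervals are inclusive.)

G[0,1] p2 must hold from j=4 onward; find where it first fails.
  j=4: holds
  j=5: holds
  j=6: holds
  j=7: fails
Holds on [4,6], so largest k = 2.

2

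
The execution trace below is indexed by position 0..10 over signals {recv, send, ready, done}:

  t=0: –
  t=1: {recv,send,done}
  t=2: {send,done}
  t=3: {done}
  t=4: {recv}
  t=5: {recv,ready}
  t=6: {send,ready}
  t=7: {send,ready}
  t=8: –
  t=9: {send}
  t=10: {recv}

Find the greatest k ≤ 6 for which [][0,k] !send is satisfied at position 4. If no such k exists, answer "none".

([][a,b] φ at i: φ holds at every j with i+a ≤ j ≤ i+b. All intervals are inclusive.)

1

!send must hold from j=4 onward; find where it first fails.
  j=4: holds
  j=5: holds
  j=6: fails
Holds on [4,5], so largest k = 1.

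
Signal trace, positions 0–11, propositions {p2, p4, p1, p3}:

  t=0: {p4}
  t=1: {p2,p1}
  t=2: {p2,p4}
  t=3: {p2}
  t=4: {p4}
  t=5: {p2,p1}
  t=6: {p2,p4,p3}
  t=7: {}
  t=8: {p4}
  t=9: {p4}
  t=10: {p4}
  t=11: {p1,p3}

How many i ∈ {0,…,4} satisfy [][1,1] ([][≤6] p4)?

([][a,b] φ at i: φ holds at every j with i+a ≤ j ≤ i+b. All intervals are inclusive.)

Evaluate at each i in [0,4]:
  i=0: ✗ (fails at j=1)
  i=1: ✗ (fails at j=2)
  i=2: ✗ (fails at j=3)
  i=3: ✗ (fails at j=4)
  i=4: ✗ (fails at j=5)
Positions where it holds: {} → 0.

0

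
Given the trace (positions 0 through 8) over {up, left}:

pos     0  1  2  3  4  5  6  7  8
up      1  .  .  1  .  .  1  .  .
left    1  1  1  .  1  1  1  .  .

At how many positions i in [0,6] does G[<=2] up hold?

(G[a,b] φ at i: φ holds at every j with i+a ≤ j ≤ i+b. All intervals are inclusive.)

0

Evaluate at each i in [0,6]:
  i=0: ✗ (fails at j=1)
  i=1: ✗ (fails at j=1)
  i=2: ✗ (fails at j=2)
  i=3: ✗ (fails at j=4)
  i=4: ✗ (fails at j=4)
  i=5: ✗ (fails at j=5)
  i=6: ✗ (fails at j=7)
Positions where it holds: {} → 0.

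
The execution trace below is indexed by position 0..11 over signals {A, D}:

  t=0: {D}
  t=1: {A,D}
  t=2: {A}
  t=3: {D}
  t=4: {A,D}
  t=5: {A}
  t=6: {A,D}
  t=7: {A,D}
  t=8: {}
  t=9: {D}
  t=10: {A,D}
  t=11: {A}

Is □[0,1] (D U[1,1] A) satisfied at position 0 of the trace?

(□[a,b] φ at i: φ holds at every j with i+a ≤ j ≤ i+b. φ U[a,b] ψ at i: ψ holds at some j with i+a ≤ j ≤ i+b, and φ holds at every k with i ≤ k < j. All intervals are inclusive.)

Holds

Check (D U[1,1] A) at every j in [0,1]:
  j=0: holds
  j=1: holds
All positions satisfy it → formula holds.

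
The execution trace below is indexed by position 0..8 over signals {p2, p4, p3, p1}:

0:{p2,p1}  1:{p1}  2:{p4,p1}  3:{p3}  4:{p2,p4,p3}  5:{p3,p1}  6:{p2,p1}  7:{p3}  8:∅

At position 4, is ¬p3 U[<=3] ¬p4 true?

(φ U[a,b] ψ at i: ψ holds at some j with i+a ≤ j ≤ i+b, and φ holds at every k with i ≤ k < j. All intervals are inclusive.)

Need some j in [4,7] with ¬p4, and ¬p3 at every k in [4,j-1].
  j=4: ¬p4 false.
  j=5: ¬p4 holds, but ¬p3 fails at k=4 → not this j.
  j=6: ¬p4 holds, but ¬p3 fails at k=4 → not this j.
  j=7: ¬p4 holds, but ¬p3 fails at k=4 → not this j.
No j in the window works → until fails.

Does not hold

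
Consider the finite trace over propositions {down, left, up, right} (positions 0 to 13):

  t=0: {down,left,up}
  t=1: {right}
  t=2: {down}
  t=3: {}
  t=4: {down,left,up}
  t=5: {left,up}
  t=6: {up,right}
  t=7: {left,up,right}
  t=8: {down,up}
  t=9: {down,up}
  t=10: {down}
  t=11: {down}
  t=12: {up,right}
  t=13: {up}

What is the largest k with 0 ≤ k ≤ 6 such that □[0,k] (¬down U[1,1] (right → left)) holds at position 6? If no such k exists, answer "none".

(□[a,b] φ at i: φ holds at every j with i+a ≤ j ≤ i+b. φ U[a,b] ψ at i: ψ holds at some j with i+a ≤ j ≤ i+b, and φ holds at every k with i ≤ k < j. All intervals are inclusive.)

(¬down U[1,1] (right → left)) must hold from j=6 onward; find where it first fails.
  j=6: holds
  j=7: holds
  j=8: fails
Holds on [6,7], so largest k = 1.

1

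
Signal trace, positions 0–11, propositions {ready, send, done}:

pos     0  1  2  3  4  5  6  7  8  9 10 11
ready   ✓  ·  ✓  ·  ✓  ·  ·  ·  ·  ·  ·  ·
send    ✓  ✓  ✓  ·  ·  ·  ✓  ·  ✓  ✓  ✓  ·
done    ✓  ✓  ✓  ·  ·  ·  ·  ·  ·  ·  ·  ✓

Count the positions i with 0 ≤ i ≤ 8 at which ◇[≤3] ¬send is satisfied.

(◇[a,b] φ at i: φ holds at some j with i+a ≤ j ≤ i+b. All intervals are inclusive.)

Evaluate at each i in [0,8]:
  i=0: ✓ (witness j=3)
  i=1: ✓ (witness j=3)
  i=2: ✓ (witness j=3)
  i=3: ✓ (witness j=3)
  i=4: ✓ (witness j=4)
  i=5: ✓ (witness j=5)
  i=6: ✓ (witness j=7)
  i=7: ✓ (witness j=7)
  i=8: ✓ (witness j=11)
Positions where it holds: {0, 1, 2, 3, 4, 5, 6, 7, 8} → 9.

9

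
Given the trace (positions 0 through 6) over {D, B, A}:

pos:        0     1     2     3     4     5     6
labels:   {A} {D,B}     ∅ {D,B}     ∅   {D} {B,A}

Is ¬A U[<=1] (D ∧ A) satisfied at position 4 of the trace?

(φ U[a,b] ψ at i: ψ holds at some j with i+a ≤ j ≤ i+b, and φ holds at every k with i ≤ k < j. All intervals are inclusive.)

Does not hold

Need some j in [4,5] with (D ∧ A), and ¬A at every k in [4,j-1].
  j=4: (D ∧ A) false.
  j=5: (D ∧ A) false.
No j in the window works → until fails.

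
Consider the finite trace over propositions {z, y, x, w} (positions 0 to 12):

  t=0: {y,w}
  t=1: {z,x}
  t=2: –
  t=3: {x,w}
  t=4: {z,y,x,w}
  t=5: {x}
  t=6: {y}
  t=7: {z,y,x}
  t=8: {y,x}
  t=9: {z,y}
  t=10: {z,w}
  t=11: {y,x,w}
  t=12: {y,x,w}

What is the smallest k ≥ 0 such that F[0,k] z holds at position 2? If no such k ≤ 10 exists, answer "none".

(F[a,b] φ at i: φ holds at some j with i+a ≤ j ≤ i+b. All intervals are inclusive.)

2

Scan j = 2,3,… for z:
  j=2: fails
  j=3: fails
  j=4: holds
First hit at j=4, so smallest k = 4-2 = 2.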